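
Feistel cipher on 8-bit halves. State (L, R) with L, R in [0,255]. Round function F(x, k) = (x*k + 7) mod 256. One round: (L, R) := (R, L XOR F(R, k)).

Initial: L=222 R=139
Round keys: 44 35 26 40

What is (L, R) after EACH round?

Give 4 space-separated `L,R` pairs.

Round 1 (k=44): L=139 R=53
Round 2 (k=35): L=53 R=205
Round 3 (k=26): L=205 R=236
Round 4 (k=40): L=236 R=42

Answer: 139,53 53,205 205,236 236,42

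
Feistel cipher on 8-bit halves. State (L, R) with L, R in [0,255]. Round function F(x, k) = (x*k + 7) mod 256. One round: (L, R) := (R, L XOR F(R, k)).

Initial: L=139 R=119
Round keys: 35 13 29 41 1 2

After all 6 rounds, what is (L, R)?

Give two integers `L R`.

Round 1 (k=35): L=119 R=199
Round 2 (k=13): L=199 R=85
Round 3 (k=29): L=85 R=111
Round 4 (k=41): L=111 R=155
Round 5 (k=1): L=155 R=205
Round 6 (k=2): L=205 R=58

Answer: 205 58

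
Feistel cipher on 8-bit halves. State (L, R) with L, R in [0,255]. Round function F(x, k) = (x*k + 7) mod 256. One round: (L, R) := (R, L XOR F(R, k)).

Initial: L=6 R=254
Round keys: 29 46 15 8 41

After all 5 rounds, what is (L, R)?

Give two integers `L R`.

Round 1 (k=29): L=254 R=203
Round 2 (k=46): L=203 R=127
Round 3 (k=15): L=127 R=179
Round 4 (k=8): L=179 R=224
Round 5 (k=41): L=224 R=84

Answer: 224 84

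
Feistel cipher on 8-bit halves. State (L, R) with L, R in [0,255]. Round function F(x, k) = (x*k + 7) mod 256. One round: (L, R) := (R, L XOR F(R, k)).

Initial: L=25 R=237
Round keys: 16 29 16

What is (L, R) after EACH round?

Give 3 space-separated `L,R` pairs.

Round 1 (k=16): L=237 R=206
Round 2 (k=29): L=206 R=176
Round 3 (k=16): L=176 R=201

Answer: 237,206 206,176 176,201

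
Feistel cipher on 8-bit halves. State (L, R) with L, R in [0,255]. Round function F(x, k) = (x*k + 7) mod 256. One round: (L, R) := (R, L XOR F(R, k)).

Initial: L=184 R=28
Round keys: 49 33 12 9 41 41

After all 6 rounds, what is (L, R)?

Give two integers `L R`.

Round 1 (k=49): L=28 R=219
Round 2 (k=33): L=219 R=94
Round 3 (k=12): L=94 R=180
Round 4 (k=9): L=180 R=5
Round 5 (k=41): L=5 R=96
Round 6 (k=41): L=96 R=98

Answer: 96 98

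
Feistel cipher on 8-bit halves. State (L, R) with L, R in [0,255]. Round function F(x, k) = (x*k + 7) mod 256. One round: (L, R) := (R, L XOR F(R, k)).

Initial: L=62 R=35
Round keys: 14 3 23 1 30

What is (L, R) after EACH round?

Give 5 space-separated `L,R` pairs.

Round 1 (k=14): L=35 R=207
Round 2 (k=3): L=207 R=87
Round 3 (k=23): L=87 R=23
Round 4 (k=1): L=23 R=73
Round 5 (k=30): L=73 R=130

Answer: 35,207 207,87 87,23 23,73 73,130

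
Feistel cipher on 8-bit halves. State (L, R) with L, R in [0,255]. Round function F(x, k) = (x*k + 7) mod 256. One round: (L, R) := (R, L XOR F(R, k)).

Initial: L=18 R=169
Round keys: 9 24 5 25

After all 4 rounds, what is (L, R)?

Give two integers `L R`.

Answer: 55 56

Derivation:
Round 1 (k=9): L=169 R=234
Round 2 (k=24): L=234 R=94
Round 3 (k=5): L=94 R=55
Round 4 (k=25): L=55 R=56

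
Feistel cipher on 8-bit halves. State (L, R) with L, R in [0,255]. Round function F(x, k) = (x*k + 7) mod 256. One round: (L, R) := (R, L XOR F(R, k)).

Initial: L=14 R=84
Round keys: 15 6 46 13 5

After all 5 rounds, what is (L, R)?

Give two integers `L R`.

Answer: 206 5

Derivation:
Round 1 (k=15): L=84 R=253
Round 2 (k=6): L=253 R=161
Round 3 (k=46): L=161 R=8
Round 4 (k=13): L=8 R=206
Round 5 (k=5): L=206 R=5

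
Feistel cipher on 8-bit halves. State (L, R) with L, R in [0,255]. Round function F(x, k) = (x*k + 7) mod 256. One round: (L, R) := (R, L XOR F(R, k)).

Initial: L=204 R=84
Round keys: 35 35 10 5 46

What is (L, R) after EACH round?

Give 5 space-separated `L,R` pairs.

Answer: 84,79 79,128 128,72 72,239 239,177

Derivation:
Round 1 (k=35): L=84 R=79
Round 2 (k=35): L=79 R=128
Round 3 (k=10): L=128 R=72
Round 4 (k=5): L=72 R=239
Round 5 (k=46): L=239 R=177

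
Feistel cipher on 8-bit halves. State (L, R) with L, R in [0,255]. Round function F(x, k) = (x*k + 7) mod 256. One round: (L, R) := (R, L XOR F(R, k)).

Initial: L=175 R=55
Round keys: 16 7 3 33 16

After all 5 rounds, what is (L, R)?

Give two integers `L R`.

Round 1 (k=16): L=55 R=216
Round 2 (k=7): L=216 R=216
Round 3 (k=3): L=216 R=87
Round 4 (k=33): L=87 R=230
Round 5 (k=16): L=230 R=48

Answer: 230 48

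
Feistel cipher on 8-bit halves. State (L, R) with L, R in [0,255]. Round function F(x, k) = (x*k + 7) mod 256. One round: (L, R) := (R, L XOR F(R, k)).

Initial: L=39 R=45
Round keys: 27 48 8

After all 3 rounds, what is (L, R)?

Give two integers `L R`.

Answer: 26 54

Derivation:
Round 1 (k=27): L=45 R=225
Round 2 (k=48): L=225 R=26
Round 3 (k=8): L=26 R=54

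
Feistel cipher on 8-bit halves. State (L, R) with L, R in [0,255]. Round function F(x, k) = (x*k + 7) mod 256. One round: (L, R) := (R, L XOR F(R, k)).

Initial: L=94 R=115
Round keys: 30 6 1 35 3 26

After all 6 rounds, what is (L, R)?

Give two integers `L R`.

Answer: 14 56

Derivation:
Round 1 (k=30): L=115 R=223
Round 2 (k=6): L=223 R=50
Round 3 (k=1): L=50 R=230
Round 4 (k=35): L=230 R=75
Round 5 (k=3): L=75 R=14
Round 6 (k=26): L=14 R=56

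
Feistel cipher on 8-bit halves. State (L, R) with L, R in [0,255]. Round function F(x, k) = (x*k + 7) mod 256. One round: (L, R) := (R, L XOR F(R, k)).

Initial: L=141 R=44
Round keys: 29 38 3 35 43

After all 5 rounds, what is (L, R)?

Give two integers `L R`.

Round 1 (k=29): L=44 R=142
Round 2 (k=38): L=142 R=55
Round 3 (k=3): L=55 R=34
Round 4 (k=35): L=34 R=154
Round 5 (k=43): L=154 R=199

Answer: 154 199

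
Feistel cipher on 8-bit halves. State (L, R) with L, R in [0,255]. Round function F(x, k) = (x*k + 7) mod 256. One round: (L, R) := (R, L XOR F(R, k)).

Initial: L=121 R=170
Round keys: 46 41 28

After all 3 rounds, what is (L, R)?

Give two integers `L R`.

Round 1 (k=46): L=170 R=234
Round 2 (k=41): L=234 R=43
Round 3 (k=28): L=43 R=81

Answer: 43 81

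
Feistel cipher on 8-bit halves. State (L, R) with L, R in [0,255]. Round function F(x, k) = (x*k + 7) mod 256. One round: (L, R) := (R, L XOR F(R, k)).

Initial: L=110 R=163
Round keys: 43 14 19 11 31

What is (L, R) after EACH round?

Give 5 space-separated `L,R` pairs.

Round 1 (k=43): L=163 R=6
Round 2 (k=14): L=6 R=248
Round 3 (k=19): L=248 R=105
Round 4 (k=11): L=105 R=114
Round 5 (k=31): L=114 R=188

Answer: 163,6 6,248 248,105 105,114 114,188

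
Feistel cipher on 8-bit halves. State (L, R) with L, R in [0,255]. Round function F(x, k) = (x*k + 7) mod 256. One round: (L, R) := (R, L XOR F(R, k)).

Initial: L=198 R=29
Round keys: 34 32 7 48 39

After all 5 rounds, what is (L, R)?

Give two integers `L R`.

Round 1 (k=34): L=29 R=39
Round 2 (k=32): L=39 R=250
Round 3 (k=7): L=250 R=250
Round 4 (k=48): L=250 R=29
Round 5 (k=39): L=29 R=136

Answer: 29 136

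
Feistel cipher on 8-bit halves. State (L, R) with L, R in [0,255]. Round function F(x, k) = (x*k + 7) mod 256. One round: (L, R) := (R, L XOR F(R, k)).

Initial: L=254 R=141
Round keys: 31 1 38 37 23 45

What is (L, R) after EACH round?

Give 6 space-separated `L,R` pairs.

Answer: 141,228 228,102 102,207 207,148 148,156 156,231

Derivation:
Round 1 (k=31): L=141 R=228
Round 2 (k=1): L=228 R=102
Round 3 (k=38): L=102 R=207
Round 4 (k=37): L=207 R=148
Round 5 (k=23): L=148 R=156
Round 6 (k=45): L=156 R=231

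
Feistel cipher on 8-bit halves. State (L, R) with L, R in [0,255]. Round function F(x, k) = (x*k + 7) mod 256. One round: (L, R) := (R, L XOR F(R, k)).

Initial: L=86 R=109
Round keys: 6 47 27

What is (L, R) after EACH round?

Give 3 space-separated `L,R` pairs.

Answer: 109,195 195,185 185,73

Derivation:
Round 1 (k=6): L=109 R=195
Round 2 (k=47): L=195 R=185
Round 3 (k=27): L=185 R=73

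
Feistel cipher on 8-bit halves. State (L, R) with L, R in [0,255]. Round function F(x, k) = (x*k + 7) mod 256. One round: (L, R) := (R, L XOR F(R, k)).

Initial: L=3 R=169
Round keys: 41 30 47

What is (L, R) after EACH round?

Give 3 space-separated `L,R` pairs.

Answer: 169,27 27,152 152,244

Derivation:
Round 1 (k=41): L=169 R=27
Round 2 (k=30): L=27 R=152
Round 3 (k=47): L=152 R=244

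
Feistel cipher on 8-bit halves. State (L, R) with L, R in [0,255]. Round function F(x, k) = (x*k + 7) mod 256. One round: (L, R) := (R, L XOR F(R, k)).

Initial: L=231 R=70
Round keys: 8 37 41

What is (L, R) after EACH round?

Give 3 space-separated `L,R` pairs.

Round 1 (k=8): L=70 R=208
Round 2 (k=37): L=208 R=81
Round 3 (k=41): L=81 R=208

Answer: 70,208 208,81 81,208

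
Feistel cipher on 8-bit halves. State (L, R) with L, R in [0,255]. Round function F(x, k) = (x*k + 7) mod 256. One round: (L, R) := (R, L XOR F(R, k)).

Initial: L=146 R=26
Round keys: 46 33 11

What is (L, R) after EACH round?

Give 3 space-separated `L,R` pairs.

Round 1 (k=46): L=26 R=33
Round 2 (k=33): L=33 R=82
Round 3 (k=11): L=82 R=172

Answer: 26,33 33,82 82,172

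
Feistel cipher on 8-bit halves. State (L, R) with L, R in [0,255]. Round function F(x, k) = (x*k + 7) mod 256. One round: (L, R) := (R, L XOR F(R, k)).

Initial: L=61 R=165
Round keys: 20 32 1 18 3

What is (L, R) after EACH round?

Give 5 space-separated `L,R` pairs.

Round 1 (k=20): L=165 R=214
Round 2 (k=32): L=214 R=98
Round 3 (k=1): L=98 R=191
Round 4 (k=18): L=191 R=23
Round 5 (k=3): L=23 R=243

Answer: 165,214 214,98 98,191 191,23 23,243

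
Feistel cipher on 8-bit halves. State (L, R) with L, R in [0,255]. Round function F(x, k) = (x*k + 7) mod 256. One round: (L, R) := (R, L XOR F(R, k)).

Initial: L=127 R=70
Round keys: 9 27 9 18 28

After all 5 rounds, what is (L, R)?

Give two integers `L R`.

Answer: 76 15

Derivation:
Round 1 (k=9): L=70 R=2
Round 2 (k=27): L=2 R=123
Round 3 (k=9): L=123 R=88
Round 4 (k=18): L=88 R=76
Round 5 (k=28): L=76 R=15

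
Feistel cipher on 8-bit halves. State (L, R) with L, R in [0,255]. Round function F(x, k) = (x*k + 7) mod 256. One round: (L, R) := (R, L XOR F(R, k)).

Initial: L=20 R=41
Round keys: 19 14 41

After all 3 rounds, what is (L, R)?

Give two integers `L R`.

Round 1 (k=19): L=41 R=6
Round 2 (k=14): L=6 R=114
Round 3 (k=41): L=114 R=79

Answer: 114 79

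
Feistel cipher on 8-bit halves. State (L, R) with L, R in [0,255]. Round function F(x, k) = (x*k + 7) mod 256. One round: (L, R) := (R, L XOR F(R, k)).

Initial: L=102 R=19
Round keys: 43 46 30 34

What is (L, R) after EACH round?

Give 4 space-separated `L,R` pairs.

Answer: 19,94 94,248 248,73 73,65

Derivation:
Round 1 (k=43): L=19 R=94
Round 2 (k=46): L=94 R=248
Round 3 (k=30): L=248 R=73
Round 4 (k=34): L=73 R=65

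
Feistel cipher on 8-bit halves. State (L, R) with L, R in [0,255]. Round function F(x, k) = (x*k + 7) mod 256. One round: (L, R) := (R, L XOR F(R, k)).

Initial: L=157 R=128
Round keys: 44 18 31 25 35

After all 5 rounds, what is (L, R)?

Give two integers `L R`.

Answer: 246 63

Derivation:
Round 1 (k=44): L=128 R=154
Round 2 (k=18): L=154 R=91
Round 3 (k=31): L=91 R=150
Round 4 (k=25): L=150 R=246
Round 5 (k=35): L=246 R=63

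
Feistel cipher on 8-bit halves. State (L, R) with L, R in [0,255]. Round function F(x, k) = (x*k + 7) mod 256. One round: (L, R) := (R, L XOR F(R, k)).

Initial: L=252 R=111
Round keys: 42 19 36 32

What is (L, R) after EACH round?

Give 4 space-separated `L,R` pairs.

Round 1 (k=42): L=111 R=193
Round 2 (k=19): L=193 R=53
Round 3 (k=36): L=53 R=186
Round 4 (k=32): L=186 R=114

Answer: 111,193 193,53 53,186 186,114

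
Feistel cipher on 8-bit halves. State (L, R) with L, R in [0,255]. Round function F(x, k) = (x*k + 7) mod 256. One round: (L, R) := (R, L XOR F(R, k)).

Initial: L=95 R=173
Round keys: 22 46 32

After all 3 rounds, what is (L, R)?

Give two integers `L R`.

Answer: 222 125

Derivation:
Round 1 (k=22): L=173 R=186
Round 2 (k=46): L=186 R=222
Round 3 (k=32): L=222 R=125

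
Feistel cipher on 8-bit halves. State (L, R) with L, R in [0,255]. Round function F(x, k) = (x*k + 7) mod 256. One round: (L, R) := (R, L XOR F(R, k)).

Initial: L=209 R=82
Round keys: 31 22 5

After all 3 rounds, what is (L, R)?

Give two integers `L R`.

Answer: 77 172

Derivation:
Round 1 (k=31): L=82 R=36
Round 2 (k=22): L=36 R=77
Round 3 (k=5): L=77 R=172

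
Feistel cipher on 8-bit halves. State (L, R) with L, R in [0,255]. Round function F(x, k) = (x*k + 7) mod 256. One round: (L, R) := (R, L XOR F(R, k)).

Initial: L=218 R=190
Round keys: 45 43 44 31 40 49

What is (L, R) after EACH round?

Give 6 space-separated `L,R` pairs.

Answer: 190,183 183,122 122,72 72,197 197,135 135,27

Derivation:
Round 1 (k=45): L=190 R=183
Round 2 (k=43): L=183 R=122
Round 3 (k=44): L=122 R=72
Round 4 (k=31): L=72 R=197
Round 5 (k=40): L=197 R=135
Round 6 (k=49): L=135 R=27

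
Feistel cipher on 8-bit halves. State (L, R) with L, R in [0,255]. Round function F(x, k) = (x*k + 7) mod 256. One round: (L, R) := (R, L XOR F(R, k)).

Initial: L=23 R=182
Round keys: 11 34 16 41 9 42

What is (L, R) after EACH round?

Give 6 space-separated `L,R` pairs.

Answer: 182,206 206,213 213,153 153,93 93,213 213,164

Derivation:
Round 1 (k=11): L=182 R=206
Round 2 (k=34): L=206 R=213
Round 3 (k=16): L=213 R=153
Round 4 (k=41): L=153 R=93
Round 5 (k=9): L=93 R=213
Round 6 (k=42): L=213 R=164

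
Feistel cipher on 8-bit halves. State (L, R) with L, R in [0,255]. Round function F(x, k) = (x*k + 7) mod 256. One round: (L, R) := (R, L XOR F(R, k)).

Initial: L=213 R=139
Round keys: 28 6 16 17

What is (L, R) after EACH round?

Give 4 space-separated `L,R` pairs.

Answer: 139,238 238,16 16,233 233,144

Derivation:
Round 1 (k=28): L=139 R=238
Round 2 (k=6): L=238 R=16
Round 3 (k=16): L=16 R=233
Round 4 (k=17): L=233 R=144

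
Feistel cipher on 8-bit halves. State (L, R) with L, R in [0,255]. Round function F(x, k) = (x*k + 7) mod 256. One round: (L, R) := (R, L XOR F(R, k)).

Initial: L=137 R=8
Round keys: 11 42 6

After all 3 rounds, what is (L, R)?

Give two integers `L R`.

Round 1 (k=11): L=8 R=214
Round 2 (k=42): L=214 R=43
Round 3 (k=6): L=43 R=223

Answer: 43 223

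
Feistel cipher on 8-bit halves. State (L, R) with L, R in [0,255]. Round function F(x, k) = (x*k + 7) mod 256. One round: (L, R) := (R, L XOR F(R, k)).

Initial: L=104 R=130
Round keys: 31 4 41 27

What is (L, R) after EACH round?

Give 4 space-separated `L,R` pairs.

Round 1 (k=31): L=130 R=173
Round 2 (k=4): L=173 R=57
Round 3 (k=41): L=57 R=133
Round 4 (k=27): L=133 R=55

Answer: 130,173 173,57 57,133 133,55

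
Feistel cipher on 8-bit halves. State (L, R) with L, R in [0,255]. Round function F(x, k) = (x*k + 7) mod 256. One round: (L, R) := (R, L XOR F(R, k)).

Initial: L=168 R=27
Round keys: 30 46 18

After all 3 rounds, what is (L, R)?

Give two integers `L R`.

Round 1 (k=30): L=27 R=153
Round 2 (k=46): L=153 R=158
Round 3 (k=18): L=158 R=186

Answer: 158 186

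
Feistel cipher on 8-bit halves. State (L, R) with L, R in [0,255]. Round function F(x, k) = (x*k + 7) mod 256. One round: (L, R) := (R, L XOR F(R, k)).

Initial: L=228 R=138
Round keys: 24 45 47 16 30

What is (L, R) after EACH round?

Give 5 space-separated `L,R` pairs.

Round 1 (k=24): L=138 R=19
Round 2 (k=45): L=19 R=212
Round 3 (k=47): L=212 R=224
Round 4 (k=16): L=224 R=211
Round 5 (k=30): L=211 R=33

Answer: 138,19 19,212 212,224 224,211 211,33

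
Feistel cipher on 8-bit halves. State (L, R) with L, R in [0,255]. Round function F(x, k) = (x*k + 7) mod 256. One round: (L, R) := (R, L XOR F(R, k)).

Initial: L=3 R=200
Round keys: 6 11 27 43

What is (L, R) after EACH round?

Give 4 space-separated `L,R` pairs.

Round 1 (k=6): L=200 R=180
Round 2 (k=11): L=180 R=11
Round 3 (k=27): L=11 R=132
Round 4 (k=43): L=132 R=56

Answer: 200,180 180,11 11,132 132,56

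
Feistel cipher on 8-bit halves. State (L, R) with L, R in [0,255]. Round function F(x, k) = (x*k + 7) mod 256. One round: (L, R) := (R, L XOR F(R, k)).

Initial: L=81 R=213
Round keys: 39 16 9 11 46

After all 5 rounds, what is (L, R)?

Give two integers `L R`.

Answer: 239 171

Derivation:
Round 1 (k=39): L=213 R=43
Round 2 (k=16): L=43 R=98
Round 3 (k=9): L=98 R=82
Round 4 (k=11): L=82 R=239
Round 5 (k=46): L=239 R=171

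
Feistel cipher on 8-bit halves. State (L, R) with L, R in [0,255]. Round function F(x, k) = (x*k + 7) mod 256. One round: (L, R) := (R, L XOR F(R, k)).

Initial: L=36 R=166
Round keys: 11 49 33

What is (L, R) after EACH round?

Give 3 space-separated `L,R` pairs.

Round 1 (k=11): L=166 R=13
Round 2 (k=49): L=13 R=34
Round 3 (k=33): L=34 R=100

Answer: 166,13 13,34 34,100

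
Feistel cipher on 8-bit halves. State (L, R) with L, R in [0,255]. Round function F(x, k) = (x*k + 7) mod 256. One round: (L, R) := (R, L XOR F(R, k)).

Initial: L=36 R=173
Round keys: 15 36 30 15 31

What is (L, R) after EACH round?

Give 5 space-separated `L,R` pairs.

Answer: 173,14 14,82 82,173 173,120 120,34

Derivation:
Round 1 (k=15): L=173 R=14
Round 2 (k=36): L=14 R=82
Round 3 (k=30): L=82 R=173
Round 4 (k=15): L=173 R=120
Round 5 (k=31): L=120 R=34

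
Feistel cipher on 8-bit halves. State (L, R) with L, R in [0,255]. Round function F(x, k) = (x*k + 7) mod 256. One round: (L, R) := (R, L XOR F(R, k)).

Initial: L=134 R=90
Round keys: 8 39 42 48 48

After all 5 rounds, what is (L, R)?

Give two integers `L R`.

Answer: 163 105

Derivation:
Round 1 (k=8): L=90 R=81
Round 2 (k=39): L=81 R=4
Round 3 (k=42): L=4 R=254
Round 4 (k=48): L=254 R=163
Round 5 (k=48): L=163 R=105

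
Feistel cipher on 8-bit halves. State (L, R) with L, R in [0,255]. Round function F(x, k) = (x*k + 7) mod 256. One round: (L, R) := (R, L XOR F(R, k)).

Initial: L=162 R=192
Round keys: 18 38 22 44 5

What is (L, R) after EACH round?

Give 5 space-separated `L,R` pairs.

Round 1 (k=18): L=192 R=37
Round 2 (k=38): L=37 R=69
Round 3 (k=22): L=69 R=208
Round 4 (k=44): L=208 R=130
Round 5 (k=5): L=130 R=65

Answer: 192,37 37,69 69,208 208,130 130,65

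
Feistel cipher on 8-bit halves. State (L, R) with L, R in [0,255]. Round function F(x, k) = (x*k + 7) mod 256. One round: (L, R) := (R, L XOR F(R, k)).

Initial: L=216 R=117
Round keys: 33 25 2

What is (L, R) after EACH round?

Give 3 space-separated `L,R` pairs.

Round 1 (k=33): L=117 R=196
Round 2 (k=25): L=196 R=94
Round 3 (k=2): L=94 R=7

Answer: 117,196 196,94 94,7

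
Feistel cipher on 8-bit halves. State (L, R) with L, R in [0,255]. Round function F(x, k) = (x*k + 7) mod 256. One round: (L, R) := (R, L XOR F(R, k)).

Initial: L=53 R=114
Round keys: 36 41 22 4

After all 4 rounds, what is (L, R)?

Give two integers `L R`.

Round 1 (k=36): L=114 R=58
Round 2 (k=41): L=58 R=35
Round 3 (k=22): L=35 R=51
Round 4 (k=4): L=51 R=240

Answer: 51 240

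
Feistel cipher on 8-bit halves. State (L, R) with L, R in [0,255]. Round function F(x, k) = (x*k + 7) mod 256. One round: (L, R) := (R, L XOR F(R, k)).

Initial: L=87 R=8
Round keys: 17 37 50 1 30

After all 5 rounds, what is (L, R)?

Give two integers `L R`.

Round 1 (k=17): L=8 R=216
Round 2 (k=37): L=216 R=55
Round 3 (k=50): L=55 R=29
Round 4 (k=1): L=29 R=19
Round 5 (k=30): L=19 R=92

Answer: 19 92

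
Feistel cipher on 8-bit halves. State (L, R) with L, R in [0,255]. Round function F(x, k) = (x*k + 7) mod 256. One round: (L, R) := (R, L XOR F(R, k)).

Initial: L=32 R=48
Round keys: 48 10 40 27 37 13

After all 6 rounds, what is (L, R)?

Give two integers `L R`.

Round 1 (k=48): L=48 R=39
Round 2 (k=10): L=39 R=189
Round 3 (k=40): L=189 R=168
Round 4 (k=27): L=168 R=2
Round 5 (k=37): L=2 R=249
Round 6 (k=13): L=249 R=174

Answer: 249 174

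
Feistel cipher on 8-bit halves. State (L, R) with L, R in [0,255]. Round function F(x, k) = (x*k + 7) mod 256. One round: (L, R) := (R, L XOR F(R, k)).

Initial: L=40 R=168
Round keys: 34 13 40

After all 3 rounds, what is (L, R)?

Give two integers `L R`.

Answer: 210 168

Derivation:
Round 1 (k=34): L=168 R=127
Round 2 (k=13): L=127 R=210
Round 3 (k=40): L=210 R=168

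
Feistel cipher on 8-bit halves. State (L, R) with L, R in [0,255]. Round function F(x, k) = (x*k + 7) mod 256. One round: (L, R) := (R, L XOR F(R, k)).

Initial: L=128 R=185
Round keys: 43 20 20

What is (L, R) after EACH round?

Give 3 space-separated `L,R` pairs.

Answer: 185,154 154,182 182,165

Derivation:
Round 1 (k=43): L=185 R=154
Round 2 (k=20): L=154 R=182
Round 3 (k=20): L=182 R=165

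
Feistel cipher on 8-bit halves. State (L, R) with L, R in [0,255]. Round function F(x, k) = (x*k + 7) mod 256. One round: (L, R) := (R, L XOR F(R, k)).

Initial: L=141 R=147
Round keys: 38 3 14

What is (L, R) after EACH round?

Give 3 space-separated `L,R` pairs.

Answer: 147,84 84,144 144,179

Derivation:
Round 1 (k=38): L=147 R=84
Round 2 (k=3): L=84 R=144
Round 3 (k=14): L=144 R=179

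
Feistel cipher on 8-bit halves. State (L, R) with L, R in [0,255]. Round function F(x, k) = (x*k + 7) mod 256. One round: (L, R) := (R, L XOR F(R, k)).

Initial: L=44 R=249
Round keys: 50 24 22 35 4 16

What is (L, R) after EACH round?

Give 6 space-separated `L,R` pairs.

Answer: 249,133 133,134 134,14 14,119 119,237 237,160

Derivation:
Round 1 (k=50): L=249 R=133
Round 2 (k=24): L=133 R=134
Round 3 (k=22): L=134 R=14
Round 4 (k=35): L=14 R=119
Round 5 (k=4): L=119 R=237
Round 6 (k=16): L=237 R=160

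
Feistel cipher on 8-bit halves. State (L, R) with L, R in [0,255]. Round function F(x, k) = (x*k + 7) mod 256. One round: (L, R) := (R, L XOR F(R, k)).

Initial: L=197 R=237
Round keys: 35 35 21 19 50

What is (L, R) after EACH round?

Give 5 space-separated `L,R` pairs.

Round 1 (k=35): L=237 R=171
Round 2 (k=35): L=171 R=133
Round 3 (k=21): L=133 R=91
Round 4 (k=19): L=91 R=77
Round 5 (k=50): L=77 R=74

Answer: 237,171 171,133 133,91 91,77 77,74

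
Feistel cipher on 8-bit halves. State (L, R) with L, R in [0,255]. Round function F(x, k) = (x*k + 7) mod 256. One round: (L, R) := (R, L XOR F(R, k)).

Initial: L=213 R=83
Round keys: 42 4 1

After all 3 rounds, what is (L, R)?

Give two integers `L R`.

Answer: 148 235

Derivation:
Round 1 (k=42): L=83 R=112
Round 2 (k=4): L=112 R=148
Round 3 (k=1): L=148 R=235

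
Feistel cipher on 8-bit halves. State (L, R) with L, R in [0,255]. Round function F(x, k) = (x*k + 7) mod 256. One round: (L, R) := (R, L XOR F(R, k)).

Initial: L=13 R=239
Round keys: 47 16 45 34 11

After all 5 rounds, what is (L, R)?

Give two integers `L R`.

Answer: 3 146

Derivation:
Round 1 (k=47): L=239 R=229
Round 2 (k=16): L=229 R=184
Round 3 (k=45): L=184 R=186
Round 4 (k=34): L=186 R=3
Round 5 (k=11): L=3 R=146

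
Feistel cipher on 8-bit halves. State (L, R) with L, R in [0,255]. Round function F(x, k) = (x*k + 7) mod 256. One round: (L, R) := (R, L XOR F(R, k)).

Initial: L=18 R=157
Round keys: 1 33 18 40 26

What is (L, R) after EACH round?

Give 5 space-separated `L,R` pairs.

Answer: 157,182 182,224 224,113 113,79 79,124

Derivation:
Round 1 (k=1): L=157 R=182
Round 2 (k=33): L=182 R=224
Round 3 (k=18): L=224 R=113
Round 4 (k=40): L=113 R=79
Round 5 (k=26): L=79 R=124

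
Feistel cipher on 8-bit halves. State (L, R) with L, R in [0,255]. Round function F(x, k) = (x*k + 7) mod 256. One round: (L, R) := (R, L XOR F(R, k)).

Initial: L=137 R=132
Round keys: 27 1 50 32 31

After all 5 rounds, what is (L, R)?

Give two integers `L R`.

Answer: 98 158

Derivation:
Round 1 (k=27): L=132 R=122
Round 2 (k=1): L=122 R=5
Round 3 (k=50): L=5 R=123
Round 4 (k=32): L=123 R=98
Round 5 (k=31): L=98 R=158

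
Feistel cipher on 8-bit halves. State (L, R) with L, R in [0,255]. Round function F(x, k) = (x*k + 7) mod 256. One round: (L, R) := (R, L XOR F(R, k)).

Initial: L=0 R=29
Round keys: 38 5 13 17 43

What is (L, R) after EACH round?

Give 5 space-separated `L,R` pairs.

Round 1 (k=38): L=29 R=85
Round 2 (k=5): L=85 R=173
Round 3 (k=13): L=173 R=133
Round 4 (k=17): L=133 R=113
Round 5 (k=43): L=113 R=135

Answer: 29,85 85,173 173,133 133,113 113,135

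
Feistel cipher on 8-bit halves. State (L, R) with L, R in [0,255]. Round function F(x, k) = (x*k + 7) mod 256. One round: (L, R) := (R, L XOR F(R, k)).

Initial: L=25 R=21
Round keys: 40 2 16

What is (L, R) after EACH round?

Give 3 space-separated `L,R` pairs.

Answer: 21,86 86,166 166,49

Derivation:
Round 1 (k=40): L=21 R=86
Round 2 (k=2): L=86 R=166
Round 3 (k=16): L=166 R=49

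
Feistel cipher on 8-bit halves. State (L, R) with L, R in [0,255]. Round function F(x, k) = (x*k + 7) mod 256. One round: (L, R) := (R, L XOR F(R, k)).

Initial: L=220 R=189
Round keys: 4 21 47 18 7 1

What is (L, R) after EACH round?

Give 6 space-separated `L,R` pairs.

Answer: 189,39 39,135 135,247 247,226 226,194 194,43

Derivation:
Round 1 (k=4): L=189 R=39
Round 2 (k=21): L=39 R=135
Round 3 (k=47): L=135 R=247
Round 4 (k=18): L=247 R=226
Round 5 (k=7): L=226 R=194
Round 6 (k=1): L=194 R=43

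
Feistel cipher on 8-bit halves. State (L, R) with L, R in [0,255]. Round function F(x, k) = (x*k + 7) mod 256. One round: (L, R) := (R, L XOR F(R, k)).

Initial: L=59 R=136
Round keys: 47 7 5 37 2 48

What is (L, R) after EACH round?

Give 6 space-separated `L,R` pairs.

Answer: 136,196 196,235 235,90 90,226 226,145 145,213

Derivation:
Round 1 (k=47): L=136 R=196
Round 2 (k=7): L=196 R=235
Round 3 (k=5): L=235 R=90
Round 4 (k=37): L=90 R=226
Round 5 (k=2): L=226 R=145
Round 6 (k=48): L=145 R=213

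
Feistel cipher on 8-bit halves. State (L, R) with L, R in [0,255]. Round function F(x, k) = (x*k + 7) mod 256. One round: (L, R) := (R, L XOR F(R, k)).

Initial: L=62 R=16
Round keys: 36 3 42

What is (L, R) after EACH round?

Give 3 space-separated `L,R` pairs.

Round 1 (k=36): L=16 R=121
Round 2 (k=3): L=121 R=98
Round 3 (k=42): L=98 R=98

Answer: 16,121 121,98 98,98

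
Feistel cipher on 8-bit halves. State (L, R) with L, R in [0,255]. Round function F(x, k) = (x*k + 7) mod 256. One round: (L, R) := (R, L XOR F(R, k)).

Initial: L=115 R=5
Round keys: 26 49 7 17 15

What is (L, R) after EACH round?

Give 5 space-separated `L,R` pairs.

Round 1 (k=26): L=5 R=250
Round 2 (k=49): L=250 R=228
Round 3 (k=7): L=228 R=185
Round 4 (k=17): L=185 R=180
Round 5 (k=15): L=180 R=42

Answer: 5,250 250,228 228,185 185,180 180,42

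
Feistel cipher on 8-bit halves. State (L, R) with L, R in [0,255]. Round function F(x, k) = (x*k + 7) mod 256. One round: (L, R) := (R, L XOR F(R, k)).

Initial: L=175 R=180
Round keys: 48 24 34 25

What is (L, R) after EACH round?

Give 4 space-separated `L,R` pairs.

Round 1 (k=48): L=180 R=104
Round 2 (k=24): L=104 R=115
Round 3 (k=34): L=115 R=37
Round 4 (k=25): L=37 R=215

Answer: 180,104 104,115 115,37 37,215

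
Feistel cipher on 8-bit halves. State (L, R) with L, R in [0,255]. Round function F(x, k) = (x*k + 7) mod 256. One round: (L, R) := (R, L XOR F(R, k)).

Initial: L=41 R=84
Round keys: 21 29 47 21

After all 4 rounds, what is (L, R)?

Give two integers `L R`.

Round 1 (k=21): L=84 R=194
Round 2 (k=29): L=194 R=85
Round 3 (k=47): L=85 R=96
Round 4 (k=21): L=96 R=178

Answer: 96 178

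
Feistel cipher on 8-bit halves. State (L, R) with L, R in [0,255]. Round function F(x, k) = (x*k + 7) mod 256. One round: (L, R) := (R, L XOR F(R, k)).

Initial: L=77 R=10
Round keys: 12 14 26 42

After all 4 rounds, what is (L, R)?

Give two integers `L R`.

Answer: 67 204

Derivation:
Round 1 (k=12): L=10 R=50
Round 2 (k=14): L=50 R=201
Round 3 (k=26): L=201 R=67
Round 4 (k=42): L=67 R=204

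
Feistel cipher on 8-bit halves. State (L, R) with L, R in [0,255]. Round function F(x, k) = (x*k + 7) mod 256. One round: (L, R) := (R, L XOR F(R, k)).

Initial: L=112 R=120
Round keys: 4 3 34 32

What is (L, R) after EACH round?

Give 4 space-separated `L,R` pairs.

Answer: 120,151 151,180 180,120 120,179

Derivation:
Round 1 (k=4): L=120 R=151
Round 2 (k=3): L=151 R=180
Round 3 (k=34): L=180 R=120
Round 4 (k=32): L=120 R=179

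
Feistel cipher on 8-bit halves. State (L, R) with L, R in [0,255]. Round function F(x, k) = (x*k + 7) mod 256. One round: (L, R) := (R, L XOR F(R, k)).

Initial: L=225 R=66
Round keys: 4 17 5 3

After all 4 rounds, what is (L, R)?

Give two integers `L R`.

Answer: 20 212

Derivation:
Round 1 (k=4): L=66 R=238
Round 2 (k=17): L=238 R=151
Round 3 (k=5): L=151 R=20
Round 4 (k=3): L=20 R=212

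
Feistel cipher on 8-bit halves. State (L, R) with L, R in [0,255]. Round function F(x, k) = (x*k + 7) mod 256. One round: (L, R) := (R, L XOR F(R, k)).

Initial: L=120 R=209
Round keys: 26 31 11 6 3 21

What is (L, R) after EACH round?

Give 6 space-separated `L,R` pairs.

Round 1 (k=26): L=209 R=57
Round 2 (k=31): L=57 R=63
Round 3 (k=11): L=63 R=133
Round 4 (k=6): L=133 R=26
Round 5 (k=3): L=26 R=208
Round 6 (k=21): L=208 R=13

Answer: 209,57 57,63 63,133 133,26 26,208 208,13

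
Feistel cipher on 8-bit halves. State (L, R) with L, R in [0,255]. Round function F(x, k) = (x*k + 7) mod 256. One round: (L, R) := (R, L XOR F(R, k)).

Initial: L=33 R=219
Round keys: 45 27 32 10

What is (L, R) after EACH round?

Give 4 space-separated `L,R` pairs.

Round 1 (k=45): L=219 R=167
Round 2 (k=27): L=167 R=127
Round 3 (k=32): L=127 R=64
Round 4 (k=10): L=64 R=248

Answer: 219,167 167,127 127,64 64,248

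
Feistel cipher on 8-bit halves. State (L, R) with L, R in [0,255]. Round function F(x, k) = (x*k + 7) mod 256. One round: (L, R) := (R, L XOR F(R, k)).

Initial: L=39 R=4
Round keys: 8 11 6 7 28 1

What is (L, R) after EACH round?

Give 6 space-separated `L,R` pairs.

Round 1 (k=8): L=4 R=0
Round 2 (k=11): L=0 R=3
Round 3 (k=6): L=3 R=25
Round 4 (k=7): L=25 R=181
Round 5 (k=28): L=181 R=202
Round 6 (k=1): L=202 R=100

Answer: 4,0 0,3 3,25 25,181 181,202 202,100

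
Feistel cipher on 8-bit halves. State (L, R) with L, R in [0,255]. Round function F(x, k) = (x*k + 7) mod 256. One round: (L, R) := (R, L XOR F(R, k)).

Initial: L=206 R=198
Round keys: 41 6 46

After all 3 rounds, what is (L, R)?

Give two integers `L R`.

Round 1 (k=41): L=198 R=115
Round 2 (k=6): L=115 R=127
Round 3 (k=46): L=127 R=170

Answer: 127 170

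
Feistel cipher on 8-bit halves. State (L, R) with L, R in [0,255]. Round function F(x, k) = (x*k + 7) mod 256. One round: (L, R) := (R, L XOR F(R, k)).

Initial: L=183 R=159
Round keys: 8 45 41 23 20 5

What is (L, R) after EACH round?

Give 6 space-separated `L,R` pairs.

Answer: 159,72 72,48 48,255 255,192 192,248 248,31

Derivation:
Round 1 (k=8): L=159 R=72
Round 2 (k=45): L=72 R=48
Round 3 (k=41): L=48 R=255
Round 4 (k=23): L=255 R=192
Round 5 (k=20): L=192 R=248
Round 6 (k=5): L=248 R=31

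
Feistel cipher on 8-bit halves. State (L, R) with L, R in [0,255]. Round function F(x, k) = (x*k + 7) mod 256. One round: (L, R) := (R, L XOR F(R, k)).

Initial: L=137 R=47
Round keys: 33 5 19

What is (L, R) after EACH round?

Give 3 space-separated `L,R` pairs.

Answer: 47,159 159,13 13,97

Derivation:
Round 1 (k=33): L=47 R=159
Round 2 (k=5): L=159 R=13
Round 3 (k=19): L=13 R=97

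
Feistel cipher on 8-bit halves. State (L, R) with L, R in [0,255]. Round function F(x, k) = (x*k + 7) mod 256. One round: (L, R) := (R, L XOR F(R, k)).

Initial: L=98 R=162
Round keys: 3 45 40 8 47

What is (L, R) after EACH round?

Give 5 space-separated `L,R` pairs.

Answer: 162,143 143,136 136,200 200,207 207,192

Derivation:
Round 1 (k=3): L=162 R=143
Round 2 (k=45): L=143 R=136
Round 3 (k=40): L=136 R=200
Round 4 (k=8): L=200 R=207
Round 5 (k=47): L=207 R=192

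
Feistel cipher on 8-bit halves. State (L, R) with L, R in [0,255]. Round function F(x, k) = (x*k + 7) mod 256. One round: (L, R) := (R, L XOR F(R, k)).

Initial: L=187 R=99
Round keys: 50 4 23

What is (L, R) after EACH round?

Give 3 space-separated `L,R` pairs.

Round 1 (k=50): L=99 R=230
Round 2 (k=4): L=230 R=252
Round 3 (k=23): L=252 R=77

Answer: 99,230 230,252 252,77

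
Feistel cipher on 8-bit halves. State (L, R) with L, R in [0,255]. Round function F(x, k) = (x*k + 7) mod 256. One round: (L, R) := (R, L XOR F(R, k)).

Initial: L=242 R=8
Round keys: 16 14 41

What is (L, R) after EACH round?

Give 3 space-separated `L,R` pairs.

Round 1 (k=16): L=8 R=117
Round 2 (k=14): L=117 R=101
Round 3 (k=41): L=101 R=65

Answer: 8,117 117,101 101,65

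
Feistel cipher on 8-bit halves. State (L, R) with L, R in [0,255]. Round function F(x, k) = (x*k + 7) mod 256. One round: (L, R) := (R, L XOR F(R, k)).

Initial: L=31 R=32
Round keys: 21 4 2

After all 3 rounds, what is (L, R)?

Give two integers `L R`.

Round 1 (k=21): L=32 R=184
Round 2 (k=4): L=184 R=199
Round 3 (k=2): L=199 R=45

Answer: 199 45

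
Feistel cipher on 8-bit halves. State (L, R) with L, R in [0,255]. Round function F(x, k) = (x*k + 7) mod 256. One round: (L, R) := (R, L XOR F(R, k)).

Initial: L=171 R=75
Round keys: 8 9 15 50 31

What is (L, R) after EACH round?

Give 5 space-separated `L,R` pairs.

Answer: 75,244 244,208 208,195 195,205 205,25

Derivation:
Round 1 (k=8): L=75 R=244
Round 2 (k=9): L=244 R=208
Round 3 (k=15): L=208 R=195
Round 4 (k=50): L=195 R=205
Round 5 (k=31): L=205 R=25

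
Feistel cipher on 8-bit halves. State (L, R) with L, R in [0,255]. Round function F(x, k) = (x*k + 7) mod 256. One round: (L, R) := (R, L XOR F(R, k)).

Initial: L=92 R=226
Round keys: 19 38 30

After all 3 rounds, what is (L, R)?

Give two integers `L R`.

Round 1 (k=19): L=226 R=145
Round 2 (k=38): L=145 R=111
Round 3 (k=30): L=111 R=152

Answer: 111 152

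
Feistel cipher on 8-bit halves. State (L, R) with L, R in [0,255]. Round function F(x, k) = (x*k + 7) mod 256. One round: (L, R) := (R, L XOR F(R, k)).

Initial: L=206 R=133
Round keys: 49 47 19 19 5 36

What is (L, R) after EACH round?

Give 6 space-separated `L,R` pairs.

Answer: 133,178 178,48 48,37 37,246 246,240 240,49

Derivation:
Round 1 (k=49): L=133 R=178
Round 2 (k=47): L=178 R=48
Round 3 (k=19): L=48 R=37
Round 4 (k=19): L=37 R=246
Round 5 (k=5): L=246 R=240
Round 6 (k=36): L=240 R=49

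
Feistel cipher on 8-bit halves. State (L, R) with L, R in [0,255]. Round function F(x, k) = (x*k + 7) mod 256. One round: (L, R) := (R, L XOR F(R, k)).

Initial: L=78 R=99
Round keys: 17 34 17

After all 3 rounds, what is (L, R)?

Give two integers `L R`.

Answer: 76 199

Derivation:
Round 1 (k=17): L=99 R=212
Round 2 (k=34): L=212 R=76
Round 3 (k=17): L=76 R=199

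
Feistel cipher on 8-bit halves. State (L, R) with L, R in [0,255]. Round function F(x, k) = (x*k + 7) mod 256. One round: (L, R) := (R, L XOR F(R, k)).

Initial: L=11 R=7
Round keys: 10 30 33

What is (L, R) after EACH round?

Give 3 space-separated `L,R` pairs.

Answer: 7,70 70,60 60,133

Derivation:
Round 1 (k=10): L=7 R=70
Round 2 (k=30): L=70 R=60
Round 3 (k=33): L=60 R=133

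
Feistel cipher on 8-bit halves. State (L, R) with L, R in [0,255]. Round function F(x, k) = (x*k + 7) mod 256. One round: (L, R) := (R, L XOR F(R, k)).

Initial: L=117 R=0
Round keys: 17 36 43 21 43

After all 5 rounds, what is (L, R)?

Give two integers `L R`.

Answer: 210 179

Derivation:
Round 1 (k=17): L=0 R=114
Round 2 (k=36): L=114 R=15
Round 3 (k=43): L=15 R=254
Round 4 (k=21): L=254 R=210
Round 5 (k=43): L=210 R=179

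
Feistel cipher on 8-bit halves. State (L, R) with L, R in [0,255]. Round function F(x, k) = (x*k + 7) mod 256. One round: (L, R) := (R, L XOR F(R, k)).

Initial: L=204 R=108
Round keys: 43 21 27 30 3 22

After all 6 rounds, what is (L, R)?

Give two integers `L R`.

Answer: 160 26

Derivation:
Round 1 (k=43): L=108 R=231
Round 2 (k=21): L=231 R=150
Round 3 (k=27): L=150 R=62
Round 4 (k=30): L=62 R=221
Round 5 (k=3): L=221 R=160
Round 6 (k=22): L=160 R=26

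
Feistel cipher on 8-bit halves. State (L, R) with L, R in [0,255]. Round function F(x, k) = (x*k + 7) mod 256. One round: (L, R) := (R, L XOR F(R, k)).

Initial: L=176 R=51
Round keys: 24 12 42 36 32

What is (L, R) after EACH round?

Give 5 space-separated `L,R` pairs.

Round 1 (k=24): L=51 R=127
Round 2 (k=12): L=127 R=200
Round 3 (k=42): L=200 R=168
Round 4 (k=36): L=168 R=111
Round 5 (k=32): L=111 R=79

Answer: 51,127 127,200 200,168 168,111 111,79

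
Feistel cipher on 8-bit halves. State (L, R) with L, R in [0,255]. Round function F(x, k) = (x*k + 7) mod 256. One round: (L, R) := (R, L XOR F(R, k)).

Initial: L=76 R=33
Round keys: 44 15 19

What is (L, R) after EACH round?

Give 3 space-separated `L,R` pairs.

Answer: 33,255 255,217 217,221

Derivation:
Round 1 (k=44): L=33 R=255
Round 2 (k=15): L=255 R=217
Round 3 (k=19): L=217 R=221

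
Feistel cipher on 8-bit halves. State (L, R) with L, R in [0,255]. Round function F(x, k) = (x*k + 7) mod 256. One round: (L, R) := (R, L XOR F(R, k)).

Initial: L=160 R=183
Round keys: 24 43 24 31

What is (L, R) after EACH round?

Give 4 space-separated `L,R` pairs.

Answer: 183,143 143,187 187,0 0,188

Derivation:
Round 1 (k=24): L=183 R=143
Round 2 (k=43): L=143 R=187
Round 3 (k=24): L=187 R=0
Round 4 (k=31): L=0 R=188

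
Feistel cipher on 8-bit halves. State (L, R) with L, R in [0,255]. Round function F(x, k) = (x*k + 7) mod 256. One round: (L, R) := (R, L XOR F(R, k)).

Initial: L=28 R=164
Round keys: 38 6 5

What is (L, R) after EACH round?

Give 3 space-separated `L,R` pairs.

Answer: 164,67 67,61 61,123

Derivation:
Round 1 (k=38): L=164 R=67
Round 2 (k=6): L=67 R=61
Round 3 (k=5): L=61 R=123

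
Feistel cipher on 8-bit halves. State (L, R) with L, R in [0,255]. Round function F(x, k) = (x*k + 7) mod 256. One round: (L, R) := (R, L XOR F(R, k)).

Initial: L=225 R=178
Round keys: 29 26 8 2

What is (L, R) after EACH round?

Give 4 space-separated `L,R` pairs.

Answer: 178,208 208,149 149,127 127,144

Derivation:
Round 1 (k=29): L=178 R=208
Round 2 (k=26): L=208 R=149
Round 3 (k=8): L=149 R=127
Round 4 (k=2): L=127 R=144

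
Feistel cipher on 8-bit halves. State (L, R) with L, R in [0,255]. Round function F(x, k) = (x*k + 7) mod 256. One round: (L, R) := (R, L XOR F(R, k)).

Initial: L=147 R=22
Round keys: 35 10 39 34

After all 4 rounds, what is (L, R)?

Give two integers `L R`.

Answer: 232 202

Derivation:
Round 1 (k=35): L=22 R=154
Round 2 (k=10): L=154 R=29
Round 3 (k=39): L=29 R=232
Round 4 (k=34): L=232 R=202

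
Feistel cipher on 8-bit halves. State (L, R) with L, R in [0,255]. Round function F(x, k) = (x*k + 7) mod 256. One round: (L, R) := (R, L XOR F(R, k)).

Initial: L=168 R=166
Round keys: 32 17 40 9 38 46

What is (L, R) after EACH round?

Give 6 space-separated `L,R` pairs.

Answer: 166,111 111,192 192,104 104,111 111,233 233,138

Derivation:
Round 1 (k=32): L=166 R=111
Round 2 (k=17): L=111 R=192
Round 3 (k=40): L=192 R=104
Round 4 (k=9): L=104 R=111
Round 5 (k=38): L=111 R=233
Round 6 (k=46): L=233 R=138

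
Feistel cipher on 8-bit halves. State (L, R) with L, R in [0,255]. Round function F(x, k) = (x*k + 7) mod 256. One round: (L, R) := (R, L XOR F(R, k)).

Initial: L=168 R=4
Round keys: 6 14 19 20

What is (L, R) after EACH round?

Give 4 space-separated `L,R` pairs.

Answer: 4,183 183,13 13,73 73,182

Derivation:
Round 1 (k=6): L=4 R=183
Round 2 (k=14): L=183 R=13
Round 3 (k=19): L=13 R=73
Round 4 (k=20): L=73 R=182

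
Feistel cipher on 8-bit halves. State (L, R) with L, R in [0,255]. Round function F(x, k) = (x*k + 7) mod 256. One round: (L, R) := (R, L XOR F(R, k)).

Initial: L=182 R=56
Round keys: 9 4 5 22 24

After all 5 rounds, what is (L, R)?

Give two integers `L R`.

Round 1 (k=9): L=56 R=73
Round 2 (k=4): L=73 R=19
Round 3 (k=5): L=19 R=47
Round 4 (k=22): L=47 R=2
Round 5 (k=24): L=2 R=24

Answer: 2 24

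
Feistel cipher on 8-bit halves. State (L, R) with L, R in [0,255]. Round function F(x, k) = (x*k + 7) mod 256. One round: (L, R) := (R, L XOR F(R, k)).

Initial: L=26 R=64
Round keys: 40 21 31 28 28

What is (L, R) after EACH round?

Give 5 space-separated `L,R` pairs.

Round 1 (k=40): L=64 R=29
Round 2 (k=21): L=29 R=40
Round 3 (k=31): L=40 R=194
Round 4 (k=28): L=194 R=23
Round 5 (k=28): L=23 R=73

Answer: 64,29 29,40 40,194 194,23 23,73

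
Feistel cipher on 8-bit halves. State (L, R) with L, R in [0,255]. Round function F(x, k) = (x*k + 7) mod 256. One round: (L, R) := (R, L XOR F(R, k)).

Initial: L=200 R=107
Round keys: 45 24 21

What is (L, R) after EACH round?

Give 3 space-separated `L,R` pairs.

Answer: 107,30 30,188 188,109

Derivation:
Round 1 (k=45): L=107 R=30
Round 2 (k=24): L=30 R=188
Round 3 (k=21): L=188 R=109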